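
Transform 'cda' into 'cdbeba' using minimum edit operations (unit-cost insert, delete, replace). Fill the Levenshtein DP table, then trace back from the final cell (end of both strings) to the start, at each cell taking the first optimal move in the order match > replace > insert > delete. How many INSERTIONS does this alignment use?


Edit distance = 3. Backtracking from cell (3, 6) with preference match > replace > insert > delete,
then listing the resulting alignment 'cda' -> 'cdbeba' left to right:
  Step 1: keep 'c'
  Step 2: keep 'd'
  Step 3: insert 'b' [insertion #1]
  Step 4: insert 'e' [insertion #2]
  Step 5: insert 'b' [insertion #3]
  Step 6: keep 'a'
Total insertions: 3

3


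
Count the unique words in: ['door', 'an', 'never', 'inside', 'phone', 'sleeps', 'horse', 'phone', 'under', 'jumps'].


Listing all tokens and tracking unique types:
  Token 1: 'door' -> NEW (unique so far: 1)
  Token 2: 'an' -> NEW (unique so far: 2)
  Token 3: 'never' -> NEW (unique so far: 3)
  Token 4: 'inside' -> NEW (unique so far: 4)
  Token 5: 'phone' -> NEW (unique so far: 5)
  Token 6: 'sleeps' -> NEW (unique so far: 6)
  Token 7: 'horse' -> NEW (unique so far: 7)
  Token 8: 'phone' -> duplicate (unique so far: 7)
  Token 9: 'under' -> NEW (unique so far: 8)
  Token 10: 'jumps' -> NEW (unique so far: 9)
Unique types: ('an', 'door', 'horse', 'inside', 'jumps', 'never', 'phone', 'sleeps', 'under')
Vocabulary size: 9

9


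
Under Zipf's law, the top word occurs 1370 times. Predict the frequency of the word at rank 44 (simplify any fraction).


Zipf's law: freq(rank) = f1 / rank
f1 = 1370, rank = 44
freq = 1370 / 44
GCD(1370, 44) = 2
Simplified: 685/22

685/22


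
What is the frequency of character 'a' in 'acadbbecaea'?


Scanning 'acadbbecaea' for 'a':
  Position 0: 'a' -> MATCH (count: 1)
  Position 2: 'a' -> MATCH (count: 2)
  Position 8: 'a' -> MATCH (count: 3)
  Position 10: 'a' -> MATCH (count: 4)
Total occurrences of 'a': 4

4


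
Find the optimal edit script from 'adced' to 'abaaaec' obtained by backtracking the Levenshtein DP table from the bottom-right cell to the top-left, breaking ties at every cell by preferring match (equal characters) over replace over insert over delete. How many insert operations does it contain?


Edit distance = 5. Backtracking from cell (5, 7) with preference match > replace > insert > delete,
then listing the resulting alignment 'adced' -> 'abaaaec' left to right:
  Step 1: insert 'a' [insertion #1]
  Step 2: insert 'b' [insertion #2]
  Step 3: keep 'a'
  Step 4: replace d->a
  Step 5: replace c->a
  Step 6: keep 'e'
  Step 7: replace d->c
Total insertions: 2

2


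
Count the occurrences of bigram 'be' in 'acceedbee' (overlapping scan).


Scanning 'acceedbee' for bigram 'be':
  Position 0: 'ac' -> no
  Position 1: 'cc' -> no
  Position 2: 'ce' -> no
  Position 3: 'ee' -> no
  Position 4: 'ed' -> no
  Position 5: 'db' -> no
  Position 6: 'be' -> MATCH
  Position 7: 'ee' -> no
Total matches: 1

1


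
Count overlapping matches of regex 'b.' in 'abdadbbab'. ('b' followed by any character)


Pattern: b. means 'b' followed by any character.
Scanning 'abdadbbab' position-by-position:
  Pos 0: window 'ab' -> no
  Pos 1: window 'bd' -> MATCH
  Pos 2: window 'da' -> no
  Pos 3: window 'ad' -> no
  Pos 4: window 'db' -> no
  Pos 5: window 'bb' -> MATCH
  Pos 6: window 'ba' -> MATCH
  Pos 7: window 'ab' -> no
  Pos 8: window 'b' -> no
Total matches: 3

3


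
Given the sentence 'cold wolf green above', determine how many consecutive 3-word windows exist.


Word trigrams from [4] words:
  Trigram 1: (cold wolf green)
  Trigram 2: (wolf green above)
Total word trigrams: 4 - 2 = 2

2


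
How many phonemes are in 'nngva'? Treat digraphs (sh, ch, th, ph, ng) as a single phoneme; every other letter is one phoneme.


Parsing 'nngva' greedily, digraphs first:
  'n' -> consonant phoneme (phonemes so far: 1)
  'ng' -> digraph (1 consonant phoneme) (phonemes so far: 2)
  'v' -> consonant phoneme (phonemes so far: 3)
  'a' -> vowel phoneme (phonemes so far: 4)
Total phonemes: 4

4


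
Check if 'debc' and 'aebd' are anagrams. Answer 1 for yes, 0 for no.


Sort characters of 'debc': 'bcde'
Sort characters of 'aebd': 'abde'
Sorted forms differ -> they are NOT anagrams
Result: 0

0


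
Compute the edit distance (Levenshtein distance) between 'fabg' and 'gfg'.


Building DP table for s1='fabg' (len 4) and s2='gfg' (len 3):
       g  f  g
    0  1  2  3
  f 1  1  1  2
  a 2  2  2  2
  b 3  3  3  3
  g 4  3  4  3
Edit distance = dp[4][3] = 3

3


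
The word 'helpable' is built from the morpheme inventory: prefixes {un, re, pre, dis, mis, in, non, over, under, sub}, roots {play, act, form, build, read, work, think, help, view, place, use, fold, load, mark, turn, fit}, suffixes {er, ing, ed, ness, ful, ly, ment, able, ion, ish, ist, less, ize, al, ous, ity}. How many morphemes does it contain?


Segmenting 'helpable' against the inventory:
  'help' -> root (morpheme 1)
  'able' -> suffix (morpheme 2)
Total morphemes: 2

2


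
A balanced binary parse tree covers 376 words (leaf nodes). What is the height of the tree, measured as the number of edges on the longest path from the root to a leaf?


In a balanced binary tree with n leaves the deepest leaf is ceil(log2(n)) edges below the root.
log2(376) = 8.5546
ceil(8.5546) = 9
height (edges) = 9

9


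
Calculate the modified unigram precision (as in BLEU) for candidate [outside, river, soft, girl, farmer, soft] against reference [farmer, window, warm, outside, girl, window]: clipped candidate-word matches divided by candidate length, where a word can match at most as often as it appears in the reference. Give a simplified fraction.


Reference word counts: {'farmer': 1, 'girl': 1, 'outside': 1, 'warm': 1, 'window': 2}
Checking each candidate word (with clipping):
  'outside' -> in reference (ref count 1, used 1/1) -> match (matches: 1)
  'river' -> not in reference -> no match (matches: 1)
  'soft' -> not in reference -> no match (matches: 1)
  'girl' -> in reference (ref count 1, used 1/1) -> match (matches: 2)
  'farmer' -> in reference (ref count 1, used 1/1) -> match (matches: 3)
  'soft' -> not in reference -> no match (matches: 3)
Clipped matches: 3, Candidate length: 6
Precision = 3/6 = 1/2

1/2


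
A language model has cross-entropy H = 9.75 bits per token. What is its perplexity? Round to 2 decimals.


Perplexity formula: PP = 2^H
H = 9.75
PP = 2^9.75
Decompose: 2^9.75 = 2^9 * 2^0.75
2^9 = 512, 2^0.75 ~ 1.6817928
PP ~ 512 * 1.6817928 = 861.0779136
Rounded to 2 decimals: 861.08

861.08


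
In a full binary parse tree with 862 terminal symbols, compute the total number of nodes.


Leaf nodes (terminals): 862
Internal nodes = n - 1 = 862 - 1 = 861
Total = leaves + internal = 862 + 861 = 1723

1723


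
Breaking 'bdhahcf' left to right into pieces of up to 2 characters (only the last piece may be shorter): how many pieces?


'bdhahcf' has 7 characters.
Chunking with max size 2:
  Chunk 1: 'bd' (positions 0-1)
  Chunk 2: 'ha' (positions 2-3)
  Chunk 3: 'hc' (positions 4-5)
  Chunk 4: 'f' (positions 6-6)
Total chunks: ceil(7 / 2) = 4

4


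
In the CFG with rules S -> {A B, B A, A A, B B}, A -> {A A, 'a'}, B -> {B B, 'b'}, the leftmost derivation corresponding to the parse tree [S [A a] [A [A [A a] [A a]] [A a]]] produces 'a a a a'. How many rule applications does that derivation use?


Every bracketed nonterminal node [X ...] in the tree is produced by exactly one rule application.
Reading the tree off as a leftmost derivation:
  Step 1: S  =>  A A   (applied S -> A A)
  Step 2: A A  =>  a A   (applied A -> a)
  Step 3: a A  =>  a A A   (applied A -> A A)
  Step 4: a A A  =>  a A A A   (applied A -> A A)
  Step 5: a A A A  =>  a a A A   (applied A -> a)
  Step 6: a a A A  =>  a a a A   (applied A -> a)
  Step 7: a a a A  =>  a a a a   (applied A -> a)
Final yield: a a a a
Total rewrite steps: 7

7


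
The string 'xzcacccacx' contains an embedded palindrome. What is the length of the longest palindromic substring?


Scanning 'xzcacccacx' for palindromic substrings.
Substring at positions 2-8: 'cacccac'.
Check: reverse('cacccac') = 'cacccac' -> palindrome confirmed.
Neighbouring characters ('z' / 'x') break symmetry, so it cannot extend further.
No longer palindromic substring exists; longest length = 7

7


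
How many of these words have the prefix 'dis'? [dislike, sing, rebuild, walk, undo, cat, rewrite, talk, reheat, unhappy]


Checking each word for prefix 'dis':
  'dislike' -> YES, starts with 'dis' (count: 1)
  'sing' -> no (count: 1)
  'rebuild' -> no (count: 1)
  'walk' -> no (count: 1)
  'undo' -> no (count: 1)
  'cat' -> no (count: 1)
  'rewrite' -> no (count: 1)
  'talk' -> no (count: 1)
  'reheat' -> no (count: 1)
  'unhappy' -> no (count: 1)
Total with prefix 'dis': 1

1


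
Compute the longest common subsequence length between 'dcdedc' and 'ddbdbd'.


DP table for LCS of 'dcdedc' and 'ddbdbd':
       d  d  b  d  b  d
    0  0  0  0  0  0  0
  d 0  1  1  1  1  1  1
  c 0  1  1  1  1  1  1
  d 0  1  2  2  2  2  2
  e 0  1  2  2  2  2  2
  d 0  1  2  2  3  3  3
  c 0  1  2  2  3  3  3
LCS: 'ddd'
LCS length = 3

3


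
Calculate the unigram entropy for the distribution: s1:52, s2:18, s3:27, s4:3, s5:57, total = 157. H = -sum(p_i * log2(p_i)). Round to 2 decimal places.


Computing entropy H = -sum(p_i * log2(p_i)):
  s1: p = 52/157 = 0.3312, -p*log2(p) = 0.5280
  s2: p = 18/157 = 0.1146, -p*log2(p) = 0.3582
  s3: p = 27/157 = 0.1720, -p*log2(p) = 0.4368
  s4: p = 3/157 = 0.0191, -p*log2(p) = 0.1091
  s5: p = 57/157 = 0.3631, -p*log2(p) = 0.5307
H = sum of terms = 1.9628
Rounded to 2 decimals: 1.96

1.96


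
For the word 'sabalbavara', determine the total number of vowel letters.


Scanning each character of 'sabalbavara':
  Position 1: 's' -> consonant (running count: 0)
  Position 2: 'a' -> vowel (running count: 1)
  Position 3: 'b' -> consonant (running count: 1)
  Position 4: 'a' -> vowel (running count: 2)
  Position 5: 'l' -> consonant (running count: 2)
  Position 6: 'b' -> consonant (running count: 2)
  Position 7: 'a' -> vowel (running count: 3)
  Position 8: 'v' -> consonant (running count: 3)
  Position 9: 'a' -> vowel (running count: 4)
  Position 10: 'r' -> consonant (running count: 4)
  Position 11: 'a' -> vowel (running count: 5)
Total vowels: 5

5


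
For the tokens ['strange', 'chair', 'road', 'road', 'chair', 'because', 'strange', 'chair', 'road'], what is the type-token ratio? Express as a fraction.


Tokens: 9
Unique types: ('because', 'chair', 'road', 'strange') = 4
TTR = 4/9
Already in lowest terms.

4/9


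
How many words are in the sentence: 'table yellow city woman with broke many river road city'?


Counting words by splitting on spaces:
  Word 1: 'table'
  Word 2: 'yellow'
  Word 3: 'city'
  Word 4: 'woman'
  Word 5: 'with'
  Word 6: 'broke'
  Word 7: 'many'
  Word 8: 'river'
  Word 9: 'road'
  Word 10: 'city'
Total words: 10

10


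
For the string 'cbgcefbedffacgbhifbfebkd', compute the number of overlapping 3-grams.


String 'cbgcefbedffacgbhifbfebkd' has length L = 24.
Number of overlapping n-grams = L - n + 1
Substituting: 24 - 3 + 1 = 22

22


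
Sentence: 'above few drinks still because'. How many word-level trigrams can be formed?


Word trigrams from [5] words:
  Trigram 1: (above few drinks)
  Trigram 2: (few drinks still)
  Trigram 3: (drinks still because)
Total word trigrams: 5 - 2 = 3

3


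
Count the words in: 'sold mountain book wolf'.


Counting words by splitting on spaces:
  Word 1: 'sold'
  Word 2: 'mountain'
  Word 3: 'book'
  Word 4: 'wolf'
Total words: 4

4


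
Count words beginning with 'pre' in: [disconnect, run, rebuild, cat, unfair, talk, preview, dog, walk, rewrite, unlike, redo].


Checking each word for prefix 'pre':
  'disconnect' -> no (count: 0)
  'run' -> no (count: 0)
  'rebuild' -> no (count: 0)
  'cat' -> no (count: 0)
  'unfair' -> no (count: 0)
  'talk' -> no (count: 0)
  'preview' -> YES, starts with 'pre' (count: 1)
  'dog' -> no (count: 1)
  'walk' -> no (count: 1)
  'rewrite' -> no (count: 1)
  'unlike' -> no (count: 1)
  'redo' -> no (count: 1)
Total with prefix 'pre': 1

1


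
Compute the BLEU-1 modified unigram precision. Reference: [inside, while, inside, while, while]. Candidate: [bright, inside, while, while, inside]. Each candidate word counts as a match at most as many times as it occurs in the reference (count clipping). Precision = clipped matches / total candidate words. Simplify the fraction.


Reference word counts: {'inside': 2, 'while': 3}
Checking each candidate word (with clipping):
  'bright' -> not in reference -> no match (matches: 0)
  'inside' -> in reference (ref count 2, used 1/2) -> match (matches: 1)
  'while' -> in reference (ref count 3, used 1/3) -> match (matches: 2)
  'while' -> in reference (ref count 3, used 2/3) -> match (matches: 3)
  'inside' -> in reference (ref count 2, used 2/2) -> match (matches: 4)
Clipped matches: 4, Candidate length: 5
Precision = 4/5

4/5


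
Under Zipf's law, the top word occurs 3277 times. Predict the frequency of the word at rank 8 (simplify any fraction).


Zipf's law: freq(rank) = f1 / rank
f1 = 3277, rank = 8
freq = 3277 / 8
GCD(3277, 8) = 1
Simplified: 3277/8

3277/8


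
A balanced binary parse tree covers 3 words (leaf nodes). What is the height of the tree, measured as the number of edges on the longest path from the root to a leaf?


In a balanced binary tree with n leaves the deepest leaf is ceil(log2(n)) edges below the root.
log2(3) = 1.5850
ceil(1.5850) = 2
height (edges) = 2

2


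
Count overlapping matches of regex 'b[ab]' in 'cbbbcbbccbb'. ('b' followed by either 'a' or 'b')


Pattern: b[ab] means 'b' followed by either 'a' or 'b'.
Scanning 'cbbbcbbccbb' position-by-position:
  Pos 0: window 'cb' -> no
  Pos 1: window 'bb' -> MATCH
  Pos 2: window 'bb' -> MATCH
  Pos 3: window 'bc' -> no
  Pos 4: window 'cb' -> no
  Pos 5: window 'bb' -> MATCH
  Pos 6: window 'bc' -> no
  Pos 7: window 'cc' -> no
  Pos 8: window 'cb' -> no
  Pos 9: window 'bb' -> MATCH
  Pos 10: window 'b' -> no
Total matches: 4

4


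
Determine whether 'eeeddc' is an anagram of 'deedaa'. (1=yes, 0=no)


Sort characters of 'eeeddc': 'cddeee'
Sort characters of 'deedaa': 'aaddee'
Sorted forms differ -> they are NOT anagrams
Result: 0

0


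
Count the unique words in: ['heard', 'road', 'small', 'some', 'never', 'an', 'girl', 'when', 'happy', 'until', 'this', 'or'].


Listing all tokens and tracking unique types:
  Token 1: 'heard' -> NEW (unique so far: 1)
  Token 2: 'road' -> NEW (unique so far: 2)
  Token 3: 'small' -> NEW (unique so far: 3)
  Token 4: 'some' -> NEW (unique so far: 4)
  Token 5: 'never' -> NEW (unique so far: 5)
  Token 6: 'an' -> NEW (unique so far: 6)
  Token 7: 'girl' -> NEW (unique so far: 7)
  Token 8: 'when' -> NEW (unique so far: 8)
  Token 9: 'happy' -> NEW (unique so far: 9)
  Token 10: 'until' -> NEW (unique so far: 10)
  Token 11: 'this' -> NEW (unique so far: 11)
  Token 12: 'or' -> NEW (unique so far: 12)
Unique types: ('an', 'girl', 'happy', 'heard', 'never', 'or', 'road', 'small', 'some', 'this', 'until', 'when')
Vocabulary size: 12

12


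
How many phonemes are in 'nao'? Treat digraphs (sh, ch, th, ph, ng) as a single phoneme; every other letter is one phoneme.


Parsing 'nao' greedily, digraphs first:
  'n' -> consonant phoneme (phonemes so far: 1)
  'a' -> vowel phoneme (phonemes so far: 2)
  'o' -> vowel phoneme (phonemes so far: 3)
Total phonemes: 3

3


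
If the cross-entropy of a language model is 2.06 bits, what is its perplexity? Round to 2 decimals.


Perplexity formula: PP = 2^H
H = 2.06
PP = 2^2.06
Decompose: 2^2.06 = 2^2 * 2^0.06
2^2 = 4, 2^0.06 ~ 1.0424658
PP ~ 4 * 1.0424658 = 4.1698632
Rounded to 2 decimals: 4.17

4.17


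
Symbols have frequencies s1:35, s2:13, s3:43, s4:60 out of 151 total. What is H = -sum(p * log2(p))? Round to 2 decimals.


Computing entropy H = -sum(p_i * log2(p_i)):
  s1: p = 35/151 = 0.2318, -p*log2(p) = 0.4889
  s2: p = 13/151 = 0.0861, -p*log2(p) = 0.3046
  s3: p = 43/151 = 0.2848, -p*log2(p) = 0.5160
  s4: p = 60/151 = 0.3974, -p*log2(p) = 0.5291
H = sum of terms = 1.8386
Rounded to 2 decimals: 1.84

1.84


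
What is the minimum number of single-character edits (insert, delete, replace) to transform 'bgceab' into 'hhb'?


Building DP table for s1='bgceab' (len 6) and s2='hhb' (len 3):
       h  h  b
    0  1  2  3
  b 1  1  2  2
  g 2  2  2  3
  c 3  3  3  3
  e 4  4  4  4
  a 5  5  5  5
  b 6  6  6  5
Edit distance = dp[6][3] = 5

5


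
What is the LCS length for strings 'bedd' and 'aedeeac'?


DP table for LCS of 'bedd' and 'aedeeac':
       a  e  d  e  e  a  c
    0  0  0  0  0  0  0  0
  b 0  0  0  0  0  0  0  0
  e 0  0  1  1  1  1  1  1
  d 0  0  1  2  2  2  2  2
  d 0  0  1  2  2  2  2  2
LCS: 'ed'
LCS length = 2

2


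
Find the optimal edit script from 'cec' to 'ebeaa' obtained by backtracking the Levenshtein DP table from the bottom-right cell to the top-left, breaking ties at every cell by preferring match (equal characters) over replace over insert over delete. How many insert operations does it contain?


Edit distance = 4. Backtracking from cell (3, 5) with preference match > replace > insert > delete,
then listing the resulting alignment 'cec' -> 'ebeaa' left to right:
  Step 1: insert 'e' [insertion #1]
  Step 2: replace c->b
  Step 3: keep 'e'
  Step 4: insert 'a' [insertion #2]
  Step 5: replace c->a
Total insertions: 2

2


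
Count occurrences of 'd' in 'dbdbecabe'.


Scanning 'dbdbecabe' for 'd':
  Position 0: 'd' -> MATCH (count: 1)
  Position 2: 'd' -> MATCH (count: 2)
Total occurrences of 'd': 2

2


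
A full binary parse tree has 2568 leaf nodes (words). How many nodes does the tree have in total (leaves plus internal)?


Leaf nodes (terminals): 2568
Internal nodes = n - 1 = 2568 - 1 = 2567
Total = leaves + internal = 2568 + 2567 = 5135

5135


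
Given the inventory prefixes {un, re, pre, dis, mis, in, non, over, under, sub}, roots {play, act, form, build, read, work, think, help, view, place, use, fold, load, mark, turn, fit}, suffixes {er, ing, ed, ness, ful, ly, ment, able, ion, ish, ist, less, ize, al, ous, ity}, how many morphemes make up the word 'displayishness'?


Segmenting 'displayishness' against the inventory:
  'dis' -> prefix (morpheme 1)
  'play' -> root (morpheme 2)
  'ish' -> suffix (morpheme 3)
  'ness' -> suffix (morpheme 4)
Total morphemes: 4

4


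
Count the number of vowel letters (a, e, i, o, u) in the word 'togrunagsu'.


Scanning each character of 'togrunagsu':
  Position 1: 't' -> consonant (running count: 0)
  Position 2: 'o' -> vowel (running count: 1)
  Position 3: 'g' -> consonant (running count: 1)
  Position 4: 'r' -> consonant (running count: 1)
  Position 5: 'u' -> vowel (running count: 2)
  Position 6: 'n' -> consonant (running count: 2)
  Position 7: 'a' -> vowel (running count: 3)
  Position 8: 'g' -> consonant (running count: 3)
  Position 9: 's' -> consonant (running count: 3)
  Position 10: 'u' -> vowel (running count: 4)
Total vowels: 4

4


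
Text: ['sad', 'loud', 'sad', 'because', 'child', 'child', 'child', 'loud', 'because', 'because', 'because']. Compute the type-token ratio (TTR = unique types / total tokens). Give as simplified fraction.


Tokens: 11
Unique types: ('because', 'child', 'loud', 'sad') = 4
TTR = 4/11
Already in lowest terms.

4/11


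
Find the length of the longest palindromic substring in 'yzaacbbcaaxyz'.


Scanning 'yzaacbbcaaxyz' for palindromic substrings.
Substring at positions 2-9: 'aacbbcaa'.
Check: reverse('aacbbcaa') = 'aacbbcaa' -> palindrome confirmed.
Neighbouring characters ('z' / 'x') break symmetry, so it cannot extend further.
No longer palindromic substring exists; longest length = 8

8


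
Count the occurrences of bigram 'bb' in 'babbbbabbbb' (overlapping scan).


Scanning 'babbbbabbbb' for bigram 'bb':
  Position 0: 'ba' -> no
  Position 1: 'ab' -> no
  Position 2: 'bb' -> MATCH
  Position 3: 'bb' -> MATCH
  Position 4: 'bb' -> MATCH
  Position 5: 'ba' -> no
  Position 6: 'ab' -> no
  Position 7: 'bb' -> MATCH
  Position 8: 'bb' -> MATCH
  Position 9: 'bb' -> MATCH
Total matches: 6

6


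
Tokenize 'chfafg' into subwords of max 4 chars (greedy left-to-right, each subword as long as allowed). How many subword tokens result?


'chfafg' has 6 characters.
Chunking with max size 4:
  Chunk 1: 'chfa' (positions 0-3)
  Chunk 2: 'fg' (positions 4-5)
Total chunks: ceil(6 / 4) = 2

2


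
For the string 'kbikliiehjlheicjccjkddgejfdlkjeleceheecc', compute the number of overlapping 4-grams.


String 'kbikliiehjlheicjccjkddgejfdlkjeleceheecc' has length L = 40.
Number of overlapping n-grams = L - n + 1
Substituting: 40 - 4 + 1 = 37

37


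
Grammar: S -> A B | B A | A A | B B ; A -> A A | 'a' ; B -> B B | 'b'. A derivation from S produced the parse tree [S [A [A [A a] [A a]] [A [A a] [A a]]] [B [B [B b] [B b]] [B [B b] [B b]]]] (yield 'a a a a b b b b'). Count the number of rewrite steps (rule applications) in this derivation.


Every bracketed nonterminal node [X ...] in the tree is produced by exactly one rule application.
Reading the tree off as a leftmost derivation:
  Step 1: S  =>  A B   (applied S -> A B)
  Step 2: A B  =>  A A B   (applied A -> A A)
  Step 3: A A B  =>  A A A B   (applied A -> A A)
  Step 4: A A A B  =>  a A A B   (applied A -> a)
  Step 5: a A A B  =>  a a A B   (applied A -> a)
  Step 6: a a A B  =>  a a A A B   (applied A -> A A)
  Step 7: a a A A B  =>  a a a A B   (applied A -> a)
  Step 8: a a a A B  =>  a a a a B   (applied A -> a)
  Step 9: a a a a B  =>  a a a a B B   (applied B -> B B)
  Step 10: a a a a B B  =>  a a a a B B B   (applied B -> B B)
  Step 11: a a a a B B B  =>  a a a a b B B   (applied B -> b)
  Step 12: a a a a b B B  =>  a a a a b b B   (applied B -> b)
  Step 13: a a a a b b B  =>  a a a a b b B B   (applied B -> B B)
  Step 14: a a a a b b B B  =>  a a a a b b b B   (applied B -> b)
  Step 15: a a a a b b b B  =>  a a a a b b b b   (applied B -> b)
Final yield: a a a a b b b b
Total rewrite steps: 15

15


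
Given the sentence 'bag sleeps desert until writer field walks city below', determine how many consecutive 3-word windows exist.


Word trigrams from [9] words:
  Trigram 1: (bag sleeps desert)
  Trigram 2: (sleeps desert until)
  Trigram 3: (desert until writer)
  Trigram 4: (until writer field)
  Trigram 5: (writer field walks)
  Trigram 6: (field walks city)
  Trigram 7: (walks city below)
Total word trigrams: 9 - 2 = 7

7


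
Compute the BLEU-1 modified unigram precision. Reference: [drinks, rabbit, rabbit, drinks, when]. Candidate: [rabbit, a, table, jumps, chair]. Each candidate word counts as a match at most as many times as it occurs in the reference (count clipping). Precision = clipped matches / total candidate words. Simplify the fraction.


Reference word counts: {'drinks': 2, 'rabbit': 2, 'when': 1}
Checking each candidate word (with clipping):
  'rabbit' -> in reference (ref count 2, used 1/2) -> match (matches: 1)
  'a' -> not in reference -> no match (matches: 1)
  'table' -> not in reference -> no match (matches: 1)
  'jumps' -> not in reference -> no match (matches: 1)
  'chair' -> not in reference -> no match (matches: 1)
Clipped matches: 1, Candidate length: 5
Precision = 1/5

1/5


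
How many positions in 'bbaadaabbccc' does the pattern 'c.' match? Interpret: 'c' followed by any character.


Pattern: c. means 'c' followed by any character.
Scanning 'bbaadaabbccc' position-by-position:
  Pos 0: window 'bb' -> no
  Pos 1: window 'ba' -> no
  Pos 2: window 'aa' -> no
  Pos 3: window 'ad' -> no
  Pos 4: window 'da' -> no
  Pos 5: window 'aa' -> no
  Pos 6: window 'ab' -> no
  Pos 7: window 'bb' -> no
  Pos 8: window 'bc' -> no
  Pos 9: window 'cc' -> MATCH
  Pos 10: window 'cc' -> MATCH
  Pos 11: window 'c' -> no
Total matches: 2

2


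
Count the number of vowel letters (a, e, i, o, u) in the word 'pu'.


Scanning each character of 'pu':
  Position 1: 'p' -> consonant (running count: 0)
  Position 2: 'u' -> vowel (running count: 1)
Total vowels: 1

1


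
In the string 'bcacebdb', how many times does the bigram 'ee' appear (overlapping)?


Scanning 'bcacebdb' for bigram 'ee':
  Position 0: 'bc' -> no
  Position 1: 'ca' -> no
  Position 2: 'ac' -> no
  Position 3: 'ce' -> no
  Position 4: 'eb' -> no
  Position 5: 'bd' -> no
  Position 6: 'db' -> no
Total matches: 0

0


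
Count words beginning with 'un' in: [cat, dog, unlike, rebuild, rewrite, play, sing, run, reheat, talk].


Checking each word for prefix 'un':
  'cat' -> no (count: 0)
  'dog' -> no (count: 0)
  'unlike' -> YES, starts with 'un' (count: 1)
  'rebuild' -> no (count: 1)
  'rewrite' -> no (count: 1)
  'play' -> no (count: 1)
  'sing' -> no (count: 1)
  'run' -> no (count: 1)
  'reheat' -> no (count: 1)
  'talk' -> no (count: 1)
Total with prefix 'un': 1

1


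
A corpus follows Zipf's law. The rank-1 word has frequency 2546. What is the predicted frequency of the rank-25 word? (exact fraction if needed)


Zipf's law: freq(rank) = f1 / rank
f1 = 2546, rank = 25
freq = 2546 / 25
GCD(2546, 25) = 1
Simplified: 2546/25

2546/25


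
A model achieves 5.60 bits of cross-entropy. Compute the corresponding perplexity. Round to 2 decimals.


Perplexity formula: PP = 2^H
H = 5.60
PP = 2^5.60
Decompose: 2^5.60 = 2^5 * 2^0.60
2^5 = 32, 2^0.60 ~ 1.5157166
PP ~ 32 * 1.5157166 = 48.5029312
Rounded to 2 decimals: 48.50

48.50


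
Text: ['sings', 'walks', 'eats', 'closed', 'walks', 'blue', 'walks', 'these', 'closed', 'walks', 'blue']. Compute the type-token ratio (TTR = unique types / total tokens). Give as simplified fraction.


Tokens: 11
Unique types: ('blue', 'closed', 'eats', 'sings', 'these', 'walks') = 6
TTR = 6/11
Already in lowest terms.

6/11


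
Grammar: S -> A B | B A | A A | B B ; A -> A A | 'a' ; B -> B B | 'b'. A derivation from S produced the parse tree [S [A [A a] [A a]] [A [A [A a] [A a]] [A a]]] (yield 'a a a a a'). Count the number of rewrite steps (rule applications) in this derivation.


Every bracketed nonterminal node [X ...] in the tree is produced by exactly one rule application.
Reading the tree off as a leftmost derivation:
  Step 1: S  =>  A A   (applied S -> A A)
  Step 2: A A  =>  A A A   (applied A -> A A)
  Step 3: A A A  =>  a A A   (applied A -> a)
  Step 4: a A A  =>  a a A   (applied A -> a)
  Step 5: a a A  =>  a a A A   (applied A -> A A)
  Step 6: a a A A  =>  a a A A A   (applied A -> A A)
  Step 7: a a A A A  =>  a a a A A   (applied A -> a)
  Step 8: a a a A A  =>  a a a a A   (applied A -> a)
  Step 9: a a a a A  =>  a a a a a   (applied A -> a)
Final yield: a a a a a
Total rewrite steps: 9

9


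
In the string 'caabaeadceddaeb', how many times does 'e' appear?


Scanning 'caabaeadceddaeb' for 'e':
  Position 5: 'e' -> MATCH (count: 1)
  Position 9: 'e' -> MATCH (count: 2)
  Position 13: 'e' -> MATCH (count: 3)
Total occurrences of 'e': 3

3


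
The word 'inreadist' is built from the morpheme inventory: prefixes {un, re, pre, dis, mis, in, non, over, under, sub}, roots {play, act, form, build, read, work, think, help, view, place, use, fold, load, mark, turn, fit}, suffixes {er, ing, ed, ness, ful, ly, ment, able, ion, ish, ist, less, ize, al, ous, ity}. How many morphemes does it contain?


Segmenting 'inreadist' against the inventory:
  'in' -> prefix (morpheme 1)
  'read' -> root (morpheme 2)
  'ist' -> suffix (morpheme 3)
Total morphemes: 3

3


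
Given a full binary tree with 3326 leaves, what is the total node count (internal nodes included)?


Leaf nodes (terminals): 3326
Internal nodes = n - 1 = 3326 - 1 = 3325
Total = leaves + internal = 3326 + 3325 = 6651

6651


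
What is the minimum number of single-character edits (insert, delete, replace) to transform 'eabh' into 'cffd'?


Building DP table for s1='eabh' (len 4) and s2='cffd' (len 4):
       c  f  f  d
    0  1  2  3  4
  e 1  1  2  3  4
  a 2  2  2  3  4
  b 3  3  3  3  4
  h 4  4  4  4  4
Edit distance = dp[4][4] = 4

4


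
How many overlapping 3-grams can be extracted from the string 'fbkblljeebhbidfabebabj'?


String 'fbkblljeebhbidfabebabj' has length L = 22.
Number of overlapping n-grams = L - n + 1
Substituting: 22 - 3 + 1 = 20

20


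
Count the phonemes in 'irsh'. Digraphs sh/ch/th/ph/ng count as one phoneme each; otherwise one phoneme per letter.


Parsing 'irsh' greedily, digraphs first:
  'i' -> vowel phoneme (phonemes so far: 1)
  'r' -> consonant phoneme (phonemes so far: 2)
  'sh' -> digraph (1 consonant phoneme) (phonemes so far: 3)
Total phonemes: 3

3


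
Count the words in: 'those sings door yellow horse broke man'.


Counting words by splitting on spaces:
  Word 1: 'those'
  Word 2: 'sings'
  Word 3: 'door'
  Word 4: 'yellow'
  Word 5: 'horse'
  Word 6: 'broke'
  Word 7: 'man'
Total words: 7

7


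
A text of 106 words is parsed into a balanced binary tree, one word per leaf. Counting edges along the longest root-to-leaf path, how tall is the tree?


In a balanced binary tree with n leaves the deepest leaf is ceil(log2(n)) edges below the root.
log2(106) = 6.7279
ceil(6.7279) = 7
height (edges) = 7

7


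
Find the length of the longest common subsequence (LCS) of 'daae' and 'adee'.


DP table for LCS of 'daae' and 'adee':
       a  d  e  e
    0  0  0  0  0
  d 0  0  1  1  1
  a 0  1  1  1  1
  a 0  1  1  1  1
  e 0  1  1  2  2
LCS: 'de'
LCS length = 2

2


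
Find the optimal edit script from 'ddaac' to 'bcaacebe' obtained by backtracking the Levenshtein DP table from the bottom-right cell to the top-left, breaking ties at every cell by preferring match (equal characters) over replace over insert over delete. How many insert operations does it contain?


Edit distance = 5. Backtracking from cell (5, 8) with preference match > replace > insert > delete,
then listing the resulting alignment 'ddaac' -> 'bcaacebe' left to right:
  Step 1: replace d->b
  Step 2: replace d->c
  Step 3: keep 'a'
  Step 4: keep 'a'
  Step 5: keep 'c'
  Step 6: insert 'e' [insertion #1]
  Step 7: insert 'b' [insertion #2]
  Step 8: insert 'e' [insertion #3]
Total insertions: 3

3


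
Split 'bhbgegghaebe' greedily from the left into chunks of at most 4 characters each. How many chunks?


'bhbgegghaebe' has 12 characters.
Chunking with max size 4:
  Chunk 1: 'bhbg' (positions 0-3)
  Chunk 2: 'eggh' (positions 4-7)
  Chunk 3: 'aebe' (positions 8-11)
Total chunks: ceil(12 / 4) = 3

3


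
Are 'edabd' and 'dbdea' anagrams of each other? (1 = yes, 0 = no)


Sort characters of 'edabd': 'abdde'
Sort characters of 'dbdea': 'abdde'
Sorted forms match -> they ARE anagrams
Result: 1

1


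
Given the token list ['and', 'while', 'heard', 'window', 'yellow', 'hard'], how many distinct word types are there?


Listing all tokens and tracking unique types:
  Token 1: 'and' -> NEW (unique so far: 1)
  Token 2: 'while' -> NEW (unique so far: 2)
  Token 3: 'heard' -> NEW (unique so far: 3)
  Token 4: 'window' -> NEW (unique so far: 4)
  Token 5: 'yellow' -> NEW (unique so far: 5)
  Token 6: 'hard' -> NEW (unique so far: 6)
Unique types: ('and', 'hard', 'heard', 'while', 'window', 'yellow')
Vocabulary size: 6

6


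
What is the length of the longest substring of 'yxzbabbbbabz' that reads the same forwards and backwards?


Scanning 'yxzbabbbbabz' for palindromic substrings.
Substring at positions 2-11: 'zbabbbbabz'.
Check: reverse('zbabbbbabz') = 'zbabbbbabz' -> palindrome confirmed.
Neighbouring characters ('x' / '-') break symmetry, so it cannot extend further.
No longer palindromic substring exists; longest length = 10

10


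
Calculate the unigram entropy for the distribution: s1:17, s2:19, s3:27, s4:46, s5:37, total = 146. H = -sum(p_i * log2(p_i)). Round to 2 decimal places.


Computing entropy H = -sum(p_i * log2(p_i)):
  s1: p = 17/146 = 0.1164, -p*log2(p) = 0.3612
  s2: p = 19/146 = 0.1301, -p*log2(p) = 0.3828
  s3: p = 27/146 = 0.1849, -p*log2(p) = 0.4503
  s4: p = 46/146 = 0.3151, -p*log2(p) = 0.5250
  s5: p = 37/146 = 0.2534, -p*log2(p) = 0.5019
H = sum of terms = 2.2212
Rounded to 2 decimals: 2.22

2.22


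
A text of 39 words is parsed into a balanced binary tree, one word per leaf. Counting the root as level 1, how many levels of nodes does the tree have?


In a balanced binary tree with n leaves the deepest leaf is ceil(log2(n)) edges below the root,
so counting node levels inclusive of root and leaves gives ceil(log2(n)) + 1 levels.
log2(39) = 5.2854
ceil(5.2854) = 6
levels = 6 + 1 = 7

7


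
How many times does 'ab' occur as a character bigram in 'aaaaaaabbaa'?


Scanning 'aaaaaaabbaa' for bigram 'ab':
  Position 0: 'aa' -> no
  Position 1: 'aa' -> no
  Position 2: 'aa' -> no
  Position 3: 'aa' -> no
  Position 4: 'aa' -> no
  Position 5: 'aa' -> no
  Position 6: 'ab' -> MATCH
  Position 7: 'bb' -> no
  Position 8: 'ba' -> no
  Position 9: 'aa' -> no
Total matches: 1

1


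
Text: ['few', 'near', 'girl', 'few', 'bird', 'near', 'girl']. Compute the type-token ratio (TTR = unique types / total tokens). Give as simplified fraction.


Tokens: 7
Unique types: ('bird', 'few', 'girl', 'near') = 4
TTR = 4/7
Already in lowest terms.

4/7


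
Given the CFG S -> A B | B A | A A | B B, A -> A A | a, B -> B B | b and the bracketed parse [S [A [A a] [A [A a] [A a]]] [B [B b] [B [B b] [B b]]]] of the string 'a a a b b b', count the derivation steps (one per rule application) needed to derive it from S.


Every bracketed nonterminal node [X ...] in the tree is produced by exactly one rule application.
Reading the tree off as a leftmost derivation:
  Step 1: S  =>  A B   (applied S -> A B)
  Step 2: A B  =>  A A B   (applied A -> A A)
  Step 3: A A B  =>  a A B   (applied A -> a)
  Step 4: a A B  =>  a A A B   (applied A -> A A)
  Step 5: a A A B  =>  a a A B   (applied A -> a)
  Step 6: a a A B  =>  a a a B   (applied A -> a)
  Step 7: a a a B  =>  a a a B B   (applied B -> B B)
  Step 8: a a a B B  =>  a a a b B   (applied B -> b)
  Step 9: a a a b B  =>  a a a b B B   (applied B -> B B)
  Step 10: a a a b B B  =>  a a a b b B   (applied B -> b)
  Step 11: a a a b b B  =>  a a a b b b   (applied B -> b)
Final yield: a a a b b b
Total rewrite steps: 11

11


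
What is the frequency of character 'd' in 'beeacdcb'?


Scanning 'beeacdcb' for 'd':
  Position 5: 'd' -> MATCH (count: 1)
Total occurrences of 'd': 1

1


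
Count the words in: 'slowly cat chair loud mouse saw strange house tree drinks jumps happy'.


Counting words by splitting on spaces:
  Word 1: 'slowly'
  Word 2: 'cat'
  Word 3: 'chair'
  Word 4: 'loud'
  Word 5: 'mouse'
  Word 6: 'saw'
  Word 7: 'strange'
  Word 8: 'house'
  Word 9: 'tree'
  Word 10: 'drinks'
  Word 11: 'jumps'
  Word 12: 'happy'
Total words: 12

12


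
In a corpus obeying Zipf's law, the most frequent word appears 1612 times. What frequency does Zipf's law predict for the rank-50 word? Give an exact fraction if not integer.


Zipf's law: freq(rank) = f1 / rank
f1 = 1612, rank = 50
freq = 1612 / 50
GCD(1612, 50) = 2
Simplified: 806/25

806/25


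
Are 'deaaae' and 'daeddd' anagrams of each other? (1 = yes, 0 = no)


Sort characters of 'deaaae': 'aaadee'
Sort characters of 'daeddd': 'adddde'
Sorted forms differ -> they are NOT anagrams
Result: 0

0


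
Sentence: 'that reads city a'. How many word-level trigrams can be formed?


Word trigrams from [4] words:
  Trigram 1: (that reads city)
  Trigram 2: (reads city a)
Total word trigrams: 4 - 2 = 2

2


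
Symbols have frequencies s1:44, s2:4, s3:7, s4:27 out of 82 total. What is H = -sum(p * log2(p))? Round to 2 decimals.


Computing entropy H = -sum(p_i * log2(p_i)):
  s1: p = 44/82 = 0.5366, -p*log2(p) = 0.4819
  s2: p = 4/82 = 0.0488, -p*log2(p) = 0.2126
  s3: p = 7/82 = 0.0854, -p*log2(p) = 0.3031
  s4: p = 27/82 = 0.3293, -p*log2(p) = 0.5277
H = sum of terms = 1.5253
Rounded to 2 decimals: 1.53

1.53


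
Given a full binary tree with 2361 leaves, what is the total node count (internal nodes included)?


Leaf nodes (terminals): 2361
Internal nodes = n - 1 = 2361 - 1 = 2360
Total = leaves + internal = 2361 + 2360 = 4721

4721


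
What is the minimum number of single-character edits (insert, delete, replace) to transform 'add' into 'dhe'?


Building DP table for s1='add' (len 3) and s2='dhe' (len 3):
       d  h  e
    0  1  2  3
  a 1  1  2  3
  d 2  1  2  3
  d 3  2  2  3
Edit distance = dp[3][3] = 3

3


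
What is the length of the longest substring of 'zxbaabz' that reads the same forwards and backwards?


Scanning 'zxbaabz' for palindromic substrings.
Substring at positions 2-5: 'baab'.
Check: reverse('baab') = 'baab' -> palindrome confirmed.
Neighbouring characters ('x' / 'z') break symmetry, so it cannot extend further.
No longer palindromic substring exists; longest length = 4

4


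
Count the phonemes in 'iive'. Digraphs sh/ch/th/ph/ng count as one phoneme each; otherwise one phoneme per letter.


Parsing 'iive' greedily, digraphs first:
  'i' -> vowel phoneme (phonemes so far: 1)
  'i' -> vowel phoneme (phonemes so far: 2)
  'v' -> consonant phoneme (phonemes so far: 3)
  'e' -> vowel phoneme (phonemes so far: 4)
Total phonemes: 4

4


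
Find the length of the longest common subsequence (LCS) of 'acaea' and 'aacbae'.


DP table for LCS of 'acaea' and 'aacbae':
       a  a  c  b  a  e
    0  0  0  0  0  0  0
  a 0  1  1  1  1  1  1
  c 0  1  1  2  2  2  2
  a 0  1  2  2  2  3  3
  e 0  1  2  2  2  3  4
  a 0  1  2  2  2  3  4
LCS: 'acae'
LCS length = 4

4


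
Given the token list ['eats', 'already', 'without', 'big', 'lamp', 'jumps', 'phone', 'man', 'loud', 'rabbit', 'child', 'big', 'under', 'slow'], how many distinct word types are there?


Listing all tokens and tracking unique types:
  Token 1: 'eats' -> NEW (unique so far: 1)
  Token 2: 'already' -> NEW (unique so far: 2)
  Token 3: 'without' -> NEW (unique so far: 3)
  Token 4: 'big' -> NEW (unique so far: 4)
  Token 5: 'lamp' -> NEW (unique so far: 5)
  Token 6: 'jumps' -> NEW (unique so far: 6)
  Token 7: 'phone' -> NEW (unique so far: 7)
  Token 8: 'man' -> NEW (unique so far: 8)
  Token 9: 'loud' -> NEW (unique so far: 9)
  Token 10: 'rabbit' -> NEW (unique so far: 10)
  Token 11: 'child' -> NEW (unique so far: 11)
  Token 12: 'big' -> duplicate (unique so far: 11)
  Token 13: 'under' -> NEW (unique so far: 12)
  Token 14: 'slow' -> NEW (unique so far: 13)
Unique types: ('already', 'big', 'child', 'eats', 'jumps', 'lamp', 'loud', 'man', 'phone', 'rabbit', 'slow', 'under', 'without')
Vocabulary size: 13

13


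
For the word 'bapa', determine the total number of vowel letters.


Scanning each character of 'bapa':
  Position 1: 'b' -> consonant (running count: 0)
  Position 2: 'a' -> vowel (running count: 1)
  Position 3: 'p' -> consonant (running count: 1)
  Position 4: 'a' -> vowel (running count: 2)
Total vowels: 2

2


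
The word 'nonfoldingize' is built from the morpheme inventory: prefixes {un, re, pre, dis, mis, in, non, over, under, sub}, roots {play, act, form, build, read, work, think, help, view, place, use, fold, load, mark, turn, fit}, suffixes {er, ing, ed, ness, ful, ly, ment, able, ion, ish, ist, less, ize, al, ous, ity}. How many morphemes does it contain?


Segmenting 'nonfoldingize' against the inventory:
  'non' -> prefix (morpheme 1)
  'fold' -> root (morpheme 2)
  'ing' -> suffix (morpheme 3)
  'ize' -> suffix (morpheme 4)
Total morphemes: 4

4


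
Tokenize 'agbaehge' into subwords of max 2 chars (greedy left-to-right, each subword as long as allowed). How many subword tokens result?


'agbaehge' has 8 characters.
Chunking with max size 2:
  Chunk 1: 'ag' (positions 0-1)
  Chunk 2: 'ba' (positions 2-3)
  Chunk 3: 'eh' (positions 4-5)
  Chunk 4: 'ge' (positions 6-7)
Total chunks: ceil(8 / 2) = 4

4


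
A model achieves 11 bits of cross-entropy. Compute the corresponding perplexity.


Perplexity formula: PP = 2^H
H = 11
PP = 2^11
PP = 2^11 = 2048

2048
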